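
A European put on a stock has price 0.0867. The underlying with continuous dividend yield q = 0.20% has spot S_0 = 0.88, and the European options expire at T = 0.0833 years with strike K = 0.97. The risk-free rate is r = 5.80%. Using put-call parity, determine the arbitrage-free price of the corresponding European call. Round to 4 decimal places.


Answer: Call price = 0.0012

Derivation:
Put-call parity: C - P = S_0 * exp(-qT) - K * exp(-rT).
S_0 * exp(-qT) = 0.8800 * 0.99983341 = 0.87985340
K * exp(-rT) = 0.9700 * 0.99518025 = 0.96532484
C = P + S*exp(-qT) - K*exp(-rT)
C = 0.0867 + 0.87985340 - 0.96532484 = 0.0012


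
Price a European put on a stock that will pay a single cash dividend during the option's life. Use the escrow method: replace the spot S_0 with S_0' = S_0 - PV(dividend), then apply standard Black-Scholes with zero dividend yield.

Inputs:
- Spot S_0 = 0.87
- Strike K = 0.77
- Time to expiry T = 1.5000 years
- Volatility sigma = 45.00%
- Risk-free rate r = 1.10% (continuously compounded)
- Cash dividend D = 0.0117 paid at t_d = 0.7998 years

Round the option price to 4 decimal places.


Answer: Price = 0.1293

Derivation:
PV(D) = D * exp(-r * t_d) = 0.0117 * 0.99124079 = 0.01159752
S_0' = S_0 - PV(D) = 0.8700 - 0.01159752 = 0.85840248
d1 = (ln(S_0'/K) + (r + sigma^2/2)*T) / (sigma*sqrt(T)) = 0.50270346
d2 = d1 - sigma*sqrt(T) = -0.04843173
exp(-rT) = 0.98363538
N(-d1) = 0.30758639; N(-d2) = 0.51931391
P = K * exp(-rT) * N(-d2) - S_0' * N(-d1) = 0.7700 * 0.98363538 * 0.51931391 - 0.85840248 * 0.30758639 = 0.1293


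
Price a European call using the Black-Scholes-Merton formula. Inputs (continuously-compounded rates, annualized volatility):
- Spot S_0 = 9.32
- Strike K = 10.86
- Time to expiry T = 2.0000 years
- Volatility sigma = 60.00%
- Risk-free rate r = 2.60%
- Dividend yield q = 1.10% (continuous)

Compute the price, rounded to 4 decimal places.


d1 = (ln(S/K) + (r - q + 0.5*sigma^2) * T) / (sigma * sqrt(T)) = 0.27939712
d2 = d1 - sigma * sqrt(T) = -0.56913102
exp(-rT) = 0.94932887; exp(-qT) = 0.97824024
C = S_0 * exp(-qT) * N(d1) - K * exp(-rT) * N(d2)
N(d1) = 0.61002996; N(d2) = 0.28463361
C = 9.3200 * 0.97824024 * 0.61002996 - 10.8600 * 0.94932887 * 0.28463361 = 2.6273

Answer: Price = 2.6273


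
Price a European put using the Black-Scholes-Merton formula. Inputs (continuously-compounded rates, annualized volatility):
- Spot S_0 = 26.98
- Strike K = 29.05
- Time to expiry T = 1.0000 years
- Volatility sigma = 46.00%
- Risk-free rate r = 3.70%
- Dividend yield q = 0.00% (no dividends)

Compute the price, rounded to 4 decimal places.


Answer: Price = 5.5234

Derivation:
d1 = (ln(S/K) + (r - q + 0.5*sigma^2) * T) / (sigma * sqrt(T)) = 0.14973341
d2 = d1 - sigma * sqrt(T) = -0.31026659
exp(-rT) = 0.96367614; exp(-qT) = 1.00000000
P = K * exp(-rT) * N(-d2) - S_0 * exp(-qT) * N(-d1)
N(-d1) = 0.44048747; N(-d2) = 0.62182088
P = 29.0500 * 0.96367614 * 0.62182088 - 26.9800 * 1.00000000 * 0.44048747 = 5.5234


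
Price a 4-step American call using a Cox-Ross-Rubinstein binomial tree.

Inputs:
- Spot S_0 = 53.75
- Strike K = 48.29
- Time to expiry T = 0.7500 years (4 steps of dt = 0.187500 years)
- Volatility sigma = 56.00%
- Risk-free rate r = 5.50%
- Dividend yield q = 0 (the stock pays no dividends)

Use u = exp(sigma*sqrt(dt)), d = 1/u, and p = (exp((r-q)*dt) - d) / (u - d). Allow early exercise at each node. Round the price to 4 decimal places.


Answer: Price = V(0,0) = 13.8876

Derivation:
dt = T/N = 0.187500
u = exp(sigma*sqrt(dt)) = 1.274415; d = 1/u = 0.784674
p = (exp((r-q)*dt) - d) / (u - d) = 0.460840
Discount per step: exp(-r*dt) = 0.989740
Stock lattice S(k, i) with i counting down-moves:
  k=0: S(0,0) = 53.7500
  k=1: S(1,0) = 68.4998; S(1,1) = 42.1762
  k=2: S(2,0) = 87.2972; S(2,1) = 53.7500; S(2,2) = 33.0946
  k=3: S(3,0) = 111.2528; S(3,1) = 68.4998; S(3,2) = 42.1762; S(3,3) = 25.9684
  k=4: S(4,0) = 141.7822; S(4,1) = 87.2972; S(4,2) = 53.7500; S(4,3) = 33.0946; S(4,4) = 20.3768
Terminal payoffs V(N, i) = max(S_T - K, 0):
  V(4,0) = 93.492206; V(4,1) = 39.007157; V(4,2) = 5.460000; V(4,3) = 0.000000; V(4,4) = 0.000000
Backward induction: V(k, i) = exp(-r*dt) * [p * V(k+1, i) + (1-p) * V(k+1, i+1)]; then take max(V_cont, immediate exercise) for American.
  V(3,0) = exp(-r*dt) * [p*93.492206 + (1-p)*39.007157] = 63.458222; exercise = 62.962791; V(3,0) = max -> 63.458222
  V(3,1) = exp(-r*dt) * [p*39.007157 + (1-p)*5.460000] = 20.705229; exercise = 20.209797; V(3,1) = max -> 20.705229
  V(3,2) = exp(-r*dt) * [p*5.460000 + (1-p)*0.000000] = 2.490369; exercise = 0.000000; V(3,2) = max -> 2.490369
  V(3,3) = exp(-r*dt) * [p*0.000000 + (1-p)*0.000000] = 0.000000; exercise = 0.000000; V(3,3) = max -> 0.000000
  V(2,0) = exp(-r*dt) * [p*63.458222 + (1-p)*20.705229] = 39.992937; exercise = 39.007157; V(2,0) = max -> 39.992937
  V(2,1) = exp(-r*dt) * [p*20.705229 + (1-p)*2.490369] = 10.772827; exercise = 5.460000; V(2,1) = max -> 10.772827
  V(2,2) = exp(-r*dt) * [p*2.490369 + (1-p)*0.000000] = 1.135886; exercise = 0.000000; V(2,2) = max -> 1.135886
  V(1,0) = exp(-r*dt) * [p*39.992937 + (1-p)*10.772827] = 23.989933; exercise = 20.209797; V(1,0) = max -> 23.989933
  V(1,1) = exp(-r*dt) * [p*10.772827 + (1-p)*1.135886] = 5.519752; exercise = 0.000000; V(1,1) = max -> 5.519752
  V(0,0) = exp(-r*dt) * [p*23.989933 + (1-p)*5.519752] = 13.887585; exercise = 5.460000; V(0,0) = max -> 13.887585


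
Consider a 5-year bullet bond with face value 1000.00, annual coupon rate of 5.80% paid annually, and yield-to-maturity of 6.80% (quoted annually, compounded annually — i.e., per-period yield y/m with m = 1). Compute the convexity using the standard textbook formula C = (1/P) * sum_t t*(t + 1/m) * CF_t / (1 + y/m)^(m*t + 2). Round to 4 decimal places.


Coupon per period c = face * coupon_rate / m = 58.000000
Periods per year m = 1; per-period yield y/m = 0.068000
Number of cashflows N = 5
Cashflows (t years, CF_t, discount factor 1/(1+y/m)^(m*t), PV):
  t = 1.0000: CF_t = 58.000000, DF = 0.936330, PV = 54.307116
  t = 2.0000: CF_t = 58.000000, DF = 0.876713, PV = 50.849360
  t = 3.0000: CF_t = 58.000000, DF = 0.820892, PV = 47.611760
  t = 4.0000: CF_t = 58.000000, DF = 0.768626, PV = 44.580300
  t = 5.0000: CF_t = 1058.000000, DF = 0.719687, PV = 761.428984
Price P = sum_t PV_t = 958.777519
Convexity numerator sum_t t*(t + 1/m) * CF_t / (1+y/m)^(m*t + 2):
  t = 1.0000: term = 95.223520
  t = 2.0000: term = 267.481798
  t = 3.0000: term = 500.902243
  t = 4.0000: term = 781.682651
  t = 5.0000: term = 20026.642886
Convexity = (1/P) * sum = 21671.933097 / 958.777519 = 22.603714

Answer: Convexity = 22.6037


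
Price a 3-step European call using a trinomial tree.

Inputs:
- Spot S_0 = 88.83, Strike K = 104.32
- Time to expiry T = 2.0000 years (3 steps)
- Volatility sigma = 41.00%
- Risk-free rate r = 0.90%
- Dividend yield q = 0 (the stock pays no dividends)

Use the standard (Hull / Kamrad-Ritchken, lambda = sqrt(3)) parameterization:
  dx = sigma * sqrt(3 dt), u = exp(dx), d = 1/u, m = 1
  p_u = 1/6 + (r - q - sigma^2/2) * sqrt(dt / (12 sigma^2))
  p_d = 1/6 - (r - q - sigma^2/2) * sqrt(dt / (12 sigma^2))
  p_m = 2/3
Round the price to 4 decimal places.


dt = T/N = 0.666667; dx = sigma*sqrt(3*dt) = 0.579828
u = exp(dx) = 1.785730; d = 1/u = 0.559995
p_u = 0.123522, p_m = 0.666667, p_d = 0.209812
Discount per step: exp(-r*dt) = 0.994018
Stock lattice S(k, j) with j the centered position index:
  k=0: S(0,+0) = 88.8300
  k=1: S(1,-1) = 49.7443; S(1,+0) = 88.8300; S(1,+1) = 158.6264
  k=2: S(2,-2) = 27.8566; S(2,-1) = 49.7443; S(2,+0) = 88.8300; S(2,+1) = 158.6264; S(2,+2) = 283.2641
  k=3: S(3,-3) = 15.5995; S(3,-2) = 27.8566; S(3,-1) = 49.7443; S(3,+0) = 88.8300; S(3,+1) = 158.6264; S(3,+2) = 283.2641; S(3,+3) = 505.8333
Terminal payoffs V(N, j) = max(S_T - K, 0):
  V(3,-3) = 0.000000; V(3,-2) = 0.000000; V(3,-1) = 0.000000; V(3,+0) = 0.000000; V(3,+1) = 54.306438; V(3,+2) = 178.944064; V(3,+3) = 401.513272
Backward induction: V(k, j) = exp(-r*dt) * [p_u * V(k+1, j+1) + p_m * V(k+1, j) + p_d * V(k+1, j-1)]
  V(2,-2) = exp(-r*dt) * [p_u*0.000000 + p_m*0.000000 + p_d*0.000000] = 0.000000
  V(2,-1) = exp(-r*dt) * [p_u*0.000000 + p_m*0.000000 + p_d*0.000000] = 0.000000
  V(2,+0) = exp(-r*dt) * [p_u*54.306438 + p_m*0.000000 + p_d*0.000000] = 6.667893
  V(2,+1) = exp(-r*dt) * [p_u*178.944064 + p_m*54.306438 + p_d*0.000000] = 57.958960
  V(2,+2) = exp(-r*dt) * [p_u*401.513272 + p_m*178.944064 + p_d*54.306438] = 179.207276
  V(1,-1) = exp(-r*dt) * [p_u*6.667893 + p_m*0.000000 + p_d*0.000000] = 0.818702
  V(1,+0) = exp(-r*dt) * [p_u*57.958960 + p_m*6.667893 + p_d*0.000000] = 11.535031
  V(1,+1) = exp(-r*dt) * [p_u*179.207276 + p_m*57.958960 + p_d*6.667893] = 61.802359
  V(0,+0) = exp(-r*dt) * [p_u*61.802359 + p_m*11.535031 + p_d*0.818702] = 15.403028

Answer: Price = V(0,0) = 15.4030


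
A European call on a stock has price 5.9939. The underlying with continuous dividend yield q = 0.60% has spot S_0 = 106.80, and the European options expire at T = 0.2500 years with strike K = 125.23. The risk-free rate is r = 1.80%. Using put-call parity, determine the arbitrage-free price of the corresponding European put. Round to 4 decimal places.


Answer: Put price = 24.0217

Derivation:
Put-call parity: C - P = S_0 * exp(-qT) - K * exp(-rT).
S_0 * exp(-qT) = 106.8000 * 0.99850112 = 106.63992009
K * exp(-rT) = 125.2300 * 0.99551011 = 124.66773105
P = C - S*exp(-qT) + K*exp(-rT)
P = 5.9939 - 106.63992009 + 124.66773105 = 24.0217


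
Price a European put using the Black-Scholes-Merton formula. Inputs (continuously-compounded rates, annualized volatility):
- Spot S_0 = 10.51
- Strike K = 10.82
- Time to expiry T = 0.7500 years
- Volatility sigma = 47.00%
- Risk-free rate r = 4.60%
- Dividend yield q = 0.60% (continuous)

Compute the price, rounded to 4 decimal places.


Answer: Price = 1.6817

Derivation:
d1 = (ln(S/K) + (r - q + 0.5*sigma^2) * T) / (sigma * sqrt(T)) = 0.20580304
d2 = d1 - sigma * sqrt(T) = -0.20122890
exp(-rT) = 0.96608834; exp(-qT) = 0.99551011
P = K * exp(-rT) * N(-d2) - S_0 * exp(-qT) * N(-d1)
N(-d1) = 0.41847238; N(-d2) = 0.57974020
P = 10.8200 * 0.96608834 * 0.57974020 - 10.5100 * 0.99551011 * 0.41847238 = 1.6817


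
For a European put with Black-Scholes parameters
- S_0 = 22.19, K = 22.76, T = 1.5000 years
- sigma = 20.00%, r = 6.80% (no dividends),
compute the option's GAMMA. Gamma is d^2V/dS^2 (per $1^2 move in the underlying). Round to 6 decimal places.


d1 = 0.4353442508; d2 = 0.1903952765
phi(d1) = 0.3628735540; exp(-qT) = 1.0000000000; exp(-rT) = 0.9030295517
Gamma = exp(-qT) * phi(d1) / (S * sigma * sqrt(T)) = 1.0000000000 * 0.3628735540 / (22.1900 * 0.2000 * 1.2247448714) = 0.066761

Answer: Gamma = 0.066761


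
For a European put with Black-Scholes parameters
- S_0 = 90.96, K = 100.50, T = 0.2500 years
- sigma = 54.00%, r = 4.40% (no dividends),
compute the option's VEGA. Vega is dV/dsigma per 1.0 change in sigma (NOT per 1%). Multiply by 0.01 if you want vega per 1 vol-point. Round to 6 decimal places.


Answer: Vega = 17.806833

Derivation:
d1 = -0.1936588076; d2 = -0.4636588076
phi(d1) = 0.3915310720; exp(-qT) = 1.0000000000; exp(-rT) = 0.9890602788
Vega = S * exp(-qT) * phi(d1) * sqrt(T) = 90.9600 * 1.0000000000 * 0.3915310720 * 0.5000000000 = 17.806833


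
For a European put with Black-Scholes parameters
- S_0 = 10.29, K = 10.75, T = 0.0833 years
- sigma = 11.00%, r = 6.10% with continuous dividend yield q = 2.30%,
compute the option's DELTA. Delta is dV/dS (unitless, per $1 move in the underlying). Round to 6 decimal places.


Answer: Delta = -0.894798

Derivation:
d1 = -1.2619361571; d2 = -1.2936840704
phi(d1) = 0.1799313364; exp(-qT) = 0.9980859342; exp(-rT) = 0.9949315880
N(-d1) = 0.8965141199
Delta = -exp(-qT) * N(-d1) = -0.9980859342 * 0.8965141199 = -0.894798


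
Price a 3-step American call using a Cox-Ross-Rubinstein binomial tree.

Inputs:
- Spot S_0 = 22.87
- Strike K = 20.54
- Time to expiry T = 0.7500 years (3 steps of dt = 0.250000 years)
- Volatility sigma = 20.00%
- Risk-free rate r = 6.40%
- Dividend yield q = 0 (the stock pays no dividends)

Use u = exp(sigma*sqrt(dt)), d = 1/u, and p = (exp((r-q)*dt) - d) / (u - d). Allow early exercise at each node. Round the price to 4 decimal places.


Answer: Price = V(0,0) = 3.5937

Derivation:
dt = T/N = 0.250000
u = exp(sigma*sqrt(dt)) = 1.105171; d = 1/u = 0.904837
p = (exp((r-q)*dt) - d) / (u - d) = 0.555530
Discount per step: exp(-r*dt) = 0.984127
Stock lattice S(k, i) with i counting down-moves:
  k=0: S(0,0) = 22.8700
  k=1: S(1,0) = 25.2753; S(1,1) = 20.6936
  k=2: S(2,0) = 27.9335; S(2,1) = 22.8700; S(2,2) = 18.7244
  k=3: S(3,0) = 30.8713; S(3,1) = 25.2753; S(3,2) = 20.6936; S(3,3) = 16.9425
Terminal payoffs V(N, i) = max(S_T - K, 0):
  V(3,0) = 10.331271; V(3,1) = 4.735259; V(3,2) = 0.153632; V(3,3) = 0.000000
Backward induction: V(k, i) = exp(-r*dt) * [p * V(k+1, i) + (1-p) * V(k+1, i+1)]; then take max(V_cont, immediate exercise) for American.
  V(2,0) = exp(-r*dt) * [p*10.331271 + (1-p)*4.735259] = 7.719506; exercise = 7.393481; V(2,0) = max -> 7.719506
  V(2,1) = exp(-r*dt) * [p*4.735259 + (1-p)*0.153632] = 2.656025; exercise = 2.330000; V(2,1) = max -> 2.656025
  V(2,2) = exp(-r*dt) * [p*0.153632 + (1-p)*0.000000] = 0.083992; exercise = 0.000000; V(2,2) = max -> 0.083992
  V(1,0) = exp(-r*dt) * [p*7.719506 + (1-p)*2.656025] = 5.382134; exercise = 4.735259; V(1,0) = max -> 5.382134
  V(1,1) = exp(-r*dt) * [p*2.656025 + (1-p)*0.083992] = 1.488821; exercise = 0.153632; V(1,1) = max -> 1.488821
  V(0,0) = exp(-r*dt) * [p*5.382134 + (1-p)*1.488821] = 3.593711; exercise = 2.330000; V(0,0) = max -> 3.593711


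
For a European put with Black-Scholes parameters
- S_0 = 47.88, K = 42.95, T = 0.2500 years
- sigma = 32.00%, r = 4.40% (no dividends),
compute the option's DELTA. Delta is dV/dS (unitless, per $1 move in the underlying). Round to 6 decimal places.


d1 = 0.8278827016; d2 = 0.6678827016
phi(d1) = 0.2831910794; exp(-qT) = 1.0000000000; exp(-rT) = 0.9890602788
N(-d1) = 0.2038684662
Delta = -exp(-qT) * N(-d1) = -1.0000000000 * 0.2038684662 = -0.203868

Answer: Delta = -0.203868


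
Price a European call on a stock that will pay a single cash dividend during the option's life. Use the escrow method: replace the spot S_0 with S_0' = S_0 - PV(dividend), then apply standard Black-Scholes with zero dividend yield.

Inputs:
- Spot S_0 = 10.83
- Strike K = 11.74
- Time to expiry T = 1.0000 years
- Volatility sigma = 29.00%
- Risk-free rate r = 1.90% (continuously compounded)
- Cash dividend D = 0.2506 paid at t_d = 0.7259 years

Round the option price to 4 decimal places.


Answer: Price = 0.8596

Derivation:
PV(D) = D * exp(-r * t_d) = 0.2506 * 0.98630258 = 0.24716743
S_0' = S_0 - PV(D) = 10.8300 - 0.24716743 = 10.58283257
d1 = (ln(S_0'/K) + (r + sigma^2/2)*T) / (sigma*sqrt(T)) = -0.14730584
d2 = d1 - sigma*sqrt(T) = -0.43730584
exp(-rT) = 0.98117936
N(d1) = 0.44144531; N(d2) = 0.33094478
C = S_0' * N(d1) - K * exp(-rT) * N(d2) = 10.58283257 * 0.44144531 - 11.7400 * 0.98117936 * 0.33094478 = 0.8596


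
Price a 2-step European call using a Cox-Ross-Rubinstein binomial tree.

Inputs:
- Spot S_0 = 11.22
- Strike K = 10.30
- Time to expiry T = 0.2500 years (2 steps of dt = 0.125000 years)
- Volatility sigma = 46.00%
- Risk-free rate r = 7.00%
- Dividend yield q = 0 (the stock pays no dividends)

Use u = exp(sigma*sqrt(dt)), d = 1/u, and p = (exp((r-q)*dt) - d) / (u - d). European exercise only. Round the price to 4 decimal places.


dt = T/N = 0.125000
u = exp(sigma*sqrt(dt)) = 1.176607; d = 1/u = 0.849902
p = (exp((r-q)*dt) - d) / (u - d) = 0.486331
Discount per step: exp(-r*dt) = 0.991288
Stock lattice S(k, i) with i counting down-moves:
  k=0: S(0,0) = 11.2200
  k=1: S(1,0) = 13.2015; S(1,1) = 9.5359
  k=2: S(2,0) = 15.5330; S(2,1) = 11.2200; S(2,2) = 8.1046
Terminal payoffs V(N, i) = max(S_T - K, 0):
  V(2,0) = 5.233004; V(2,1) = 0.920000; V(2,2) = 0.000000
Backward induction: V(k, i) = exp(-r*dt) * [p * V(k+1, i) + (1-p) * V(k+1, i+1)].
  V(1,0) = exp(-r*dt) * [p*5.233004 + (1-p)*0.920000] = 2.991258
  V(1,1) = exp(-r*dt) * [p*0.920000 + (1-p)*0.000000] = 0.443526
  V(0,0) = exp(-r*dt) * [p*2.991258 + (1-p)*0.443526] = 1.667909

Answer: Price = V(0,0) = 1.6679


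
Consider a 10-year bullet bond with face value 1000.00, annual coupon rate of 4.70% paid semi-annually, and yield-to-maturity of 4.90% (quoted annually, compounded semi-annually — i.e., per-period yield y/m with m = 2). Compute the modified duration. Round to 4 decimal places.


Coupon per period c = face * coupon_rate / m = 23.500000
Periods per year m = 2; per-period yield y/m = 0.024500
Number of cashflows N = 20
Cashflows (t years, CF_t, discount factor 1/(1+y/m)^(m*t), PV):
  t = 0.5000: CF_t = 23.500000, DF = 0.976086, PV = 22.938019
  t = 1.0000: CF_t = 23.500000, DF = 0.952744, PV = 22.389476
  t = 1.5000: CF_t = 23.500000, DF = 0.929960, PV = 21.854052
  t = 2.0000: CF_t = 23.500000, DF = 0.907721, PV = 21.331432
  t = 2.5000: CF_t = 23.500000, DF = 0.886013, PV = 20.821310
  t = 3.0000: CF_t = 23.500000, DF = 0.864825, PV = 20.323387
  t = 3.5000: CF_t = 23.500000, DF = 0.844143, PV = 19.837371
  t = 4.0000: CF_t = 23.500000, DF = 0.823957, PV = 19.362978
  t = 4.5000: CF_t = 23.500000, DF = 0.804252, PV = 18.899930
  t = 5.0000: CF_t = 23.500000, DF = 0.785019, PV = 18.447955
  t = 5.5000: CF_t = 23.500000, DF = 0.766246, PV = 18.006789
  t = 6.0000: CF_t = 23.500000, DF = 0.747922, PV = 17.576173
  t = 6.5000: CF_t = 23.500000, DF = 0.730036, PV = 17.155854
  t = 7.0000: CF_t = 23.500000, DF = 0.712578, PV = 16.745587
  t = 7.5000: CF_t = 23.500000, DF = 0.695538, PV = 16.345132
  t = 8.0000: CF_t = 23.500000, DF = 0.678904, PV = 15.954252
  t = 8.5000: CF_t = 23.500000, DF = 0.662669, PV = 15.572721
  t = 9.0000: CF_t = 23.500000, DF = 0.646822, PV = 15.200313
  t = 9.5000: CF_t = 23.500000, DF = 0.631354, PV = 14.836811
  t = 10.0000: CF_t = 1023.500000, DF = 0.616255, PV = 630.737413
Price P = sum_t PV_t = 984.336956
First compute Macaulay numerator sum_t t * PV_t:
  t * PV_t at t = 0.5000: 11.469009
  t * PV_t at t = 1.0000: 22.389476
  t * PV_t at t = 1.5000: 32.781078
  t * PV_t at t = 2.0000: 42.662864
  t * PV_t at t = 2.5000: 52.053275
  t * PV_t at t = 3.0000: 60.970161
  t * PV_t at t = 3.5000: 69.430800
  t * PV_t at t = 4.0000: 77.451913
  t * PV_t at t = 4.5000: 85.049685
  t * PV_t at t = 5.0000: 92.239776
  t * PV_t at t = 5.5000: 99.037339
  t * PV_t at t = 6.0000: 105.457036
  t * PV_t at t = 6.5000: 111.513052
  t * PV_t at t = 7.0000: 117.219111
  t * PV_t at t = 7.5000: 122.588487
  t * PV_t at t = 8.0000: 127.634019
  t * PV_t at t = 8.5000: 132.368126
  t * PV_t at t = 9.0000: 136.802818
  t * PV_t at t = 9.5000: 140.949706
  t * PV_t at t = 10.0000: 6307.374127
Macaulay duration D = 7947.441859 / 984.336956 = 8.073904
Modified duration = D / (1 + y/m) = 8.073904 / (1 + 0.024500) = 7.880824

Answer: Modified duration = 7.8808


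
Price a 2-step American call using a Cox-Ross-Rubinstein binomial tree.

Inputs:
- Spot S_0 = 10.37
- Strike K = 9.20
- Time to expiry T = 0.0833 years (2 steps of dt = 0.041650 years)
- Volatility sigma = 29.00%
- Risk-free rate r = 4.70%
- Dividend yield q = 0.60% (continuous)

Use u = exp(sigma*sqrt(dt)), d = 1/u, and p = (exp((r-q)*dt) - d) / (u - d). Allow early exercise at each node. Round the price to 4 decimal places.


dt = T/N = 0.041650
u = exp(sigma*sqrt(dt)) = 1.060971; d = 1/u = 0.942533
p = (exp((r-q)*dt) - d) / (u - d) = 0.499639
Discount per step: exp(-r*dt) = 0.998044
Stock lattice S(k, i) with i counting down-moves:
  k=0: S(0,0) = 10.3700
  k=1: S(1,0) = 11.0023; S(1,1) = 9.7741
  k=2: S(2,0) = 11.6731; S(2,1) = 10.3700; S(2,2) = 9.2124
Terminal payoffs V(N, i) = max(S_T - K, 0):
  V(2,0) = 2.473080; V(2,1) = 1.170000; V(2,2) = 0.012384
Backward induction: V(k, i) = exp(-r*dt) * [p * V(k+1, i) + (1-p) * V(k+1, i+1)]; then take max(V_cont, immediate exercise) for American.
  V(1,0) = exp(-r*dt) * [p*2.473080 + (1-p)*1.170000] = 1.817508; exercise = 1.802265; V(1,0) = max -> 1.817508
  V(1,1) = exp(-r*dt) * [p*1.170000 + (1-p)*0.012384] = 0.589619; exercise = 0.574069; V(1,1) = max -> 0.589619
  V(0,0) = exp(-r*dt) * [p*1.817508 + (1-p)*0.589619] = 1.200767; exercise = 1.170000; V(0,0) = max -> 1.200767

Answer: Price = V(0,0) = 1.2008


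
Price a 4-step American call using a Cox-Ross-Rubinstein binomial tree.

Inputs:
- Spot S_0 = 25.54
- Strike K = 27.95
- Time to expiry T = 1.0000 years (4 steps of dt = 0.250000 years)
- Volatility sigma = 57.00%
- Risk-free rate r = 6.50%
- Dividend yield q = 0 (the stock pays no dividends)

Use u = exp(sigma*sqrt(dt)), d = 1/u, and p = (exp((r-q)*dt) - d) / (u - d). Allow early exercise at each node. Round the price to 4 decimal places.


Answer: Price = V(0,0) = 5.4852

Derivation:
dt = T/N = 0.250000
u = exp(sigma*sqrt(dt)) = 1.329762; d = 1/u = 0.752014
p = (exp((r-q)*dt) - d) / (u - d) = 0.457585
Discount per step: exp(-r*dt) = 0.983881
Stock lattice S(k, i) with i counting down-moves:
  k=0: S(0,0) = 25.5400
  k=1: S(1,0) = 33.9621; S(1,1) = 19.2064
  k=2: S(2,0) = 45.1615; S(2,1) = 25.5400; S(2,2) = 14.4435
  k=3: S(3,0) = 60.0541; S(3,1) = 33.9621; S(3,2) = 19.2064; S(3,3) = 10.8617
  k=4: S(4,0) = 79.8577; S(4,1) = 45.1615; S(4,2) = 25.5400; S(4,3) = 14.4435; S(4,4) = 8.1682
Terminal payoffs V(N, i) = max(S_T - K, 0):
  V(4,0) = 51.907664; V(4,1) = 17.211540; V(4,2) = 0.000000; V(4,3) = 0.000000; V(4,4) = 0.000000
Backward induction: V(k, i) = exp(-r*dt) * [p * V(k+1, i) + (1-p) * V(k+1, i+1)]; then take max(V_cont, immediate exercise) for American.
  V(3,0) = exp(-r*dt) * [p*51.907664 + (1-p)*17.211540] = 32.554619; exercise = 32.104102; V(3,0) = max -> 32.554619
  V(3,1) = exp(-r*dt) * [p*17.211540 + (1-p)*0.000000] = 7.748790; exercise = 6.012122; V(3,1) = max -> 7.748790
  V(3,2) = exp(-r*dt) * [p*0.000000 + (1-p)*0.000000] = 0.000000; exercise = 0.000000; V(3,2) = max -> 0.000000
  V(3,3) = exp(-r*dt) * [p*0.000000 + (1-p)*0.000000] = 0.000000; exercise = 0.000000; V(3,3) = max -> 0.000000
  V(2,0) = exp(-r*dt) * [p*32.554619 + (1-p)*7.748790] = 18.791696; exercise = 17.211540; V(2,0) = max -> 18.791696
  V(2,1) = exp(-r*dt) * [p*7.748790 + (1-p)*0.000000] = 3.488575; exercise = 0.000000; V(2,1) = max -> 3.488575
  V(2,2) = exp(-r*dt) * [p*0.000000 + (1-p)*0.000000] = 0.000000; exercise = 0.000000; V(2,2) = max -> 0.000000
  V(1,0) = exp(-r*dt) * [p*18.791696 + (1-p)*3.488575] = 10.321946; exercise = 6.012122; V(1,0) = max -> 10.321946
  V(1,1) = exp(-r*dt) * [p*3.488575 + (1-p)*0.000000] = 1.570588; exercise = 0.000000; V(1,1) = max -> 1.570588
  V(0,0) = exp(-r*dt) * [p*10.321946 + (1-p)*1.570588] = 5.485212; exercise = 0.000000; V(0,0) = max -> 5.485212


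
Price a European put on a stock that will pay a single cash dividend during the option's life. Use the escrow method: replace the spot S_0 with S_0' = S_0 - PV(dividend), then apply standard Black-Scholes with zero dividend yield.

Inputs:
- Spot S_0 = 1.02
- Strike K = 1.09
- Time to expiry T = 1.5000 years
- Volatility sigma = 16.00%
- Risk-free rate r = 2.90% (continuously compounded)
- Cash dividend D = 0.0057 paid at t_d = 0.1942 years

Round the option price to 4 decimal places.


PV(D) = D * exp(-r * t_d) = 0.0057 * 0.99438403 = 0.00566799
S_0' = S_0 - PV(D) = 1.0200 - 0.00566799 = 1.01433201
d1 = (ln(S_0'/K) + (r + sigma^2/2)*T) / (sigma*sqrt(T)) = -0.04719053
d2 = d1 - sigma*sqrt(T) = -0.24314971
exp(-rT) = 0.95743255
N(-d1) = 0.51881931; N(-d2) = 0.59605529
P = K * exp(-rT) * N(-d2) - S_0' * N(-d1) = 1.0900 * 0.95743255 * 0.59605529 - 1.01433201 * 0.51881931 = 0.0958

Answer: Price = 0.0958


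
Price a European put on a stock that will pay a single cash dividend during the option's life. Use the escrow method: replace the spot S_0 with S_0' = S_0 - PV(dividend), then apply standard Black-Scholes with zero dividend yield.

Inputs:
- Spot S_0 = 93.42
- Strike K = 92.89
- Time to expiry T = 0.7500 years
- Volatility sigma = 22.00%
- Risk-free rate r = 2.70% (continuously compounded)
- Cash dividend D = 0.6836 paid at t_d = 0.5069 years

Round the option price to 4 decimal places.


Answer: Price = 6.1482

Derivation:
PV(D) = D * exp(-r * t_d) = 0.6836 * 0.98640693 = 0.67430778
S_0' = S_0 - PV(D) = 93.4200 - 0.67430778 = 92.74569222
d1 = (ln(S_0'/K) + (r + sigma^2/2)*T) / (sigma*sqrt(T)) = 0.19338745
d2 = d1 - sigma*sqrt(T) = 0.00286186
exp(-rT) = 0.97995365
N(-d1) = 0.42332777; N(-d2) = 0.49885828
P = K * exp(-rT) * N(-d2) - S_0' * N(-d1) = 92.8900 * 0.97995365 * 0.49885828 - 92.74569222 * 0.42332777 = 6.1482


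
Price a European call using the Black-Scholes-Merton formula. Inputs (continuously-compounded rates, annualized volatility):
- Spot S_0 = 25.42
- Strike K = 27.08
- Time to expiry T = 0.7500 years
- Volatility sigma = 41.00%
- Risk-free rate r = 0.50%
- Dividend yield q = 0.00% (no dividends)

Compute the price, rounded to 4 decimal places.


d1 = (ln(S/K) + (r - q + 0.5*sigma^2) * T) / (sigma * sqrt(T)) = 0.00993695
d2 = d1 - sigma * sqrt(T) = -0.34513346
exp(-rT) = 0.99625702; exp(-qT) = 1.00000000
C = S_0 * exp(-qT) * N(d1) - K * exp(-rT) * N(d2)
N(d1) = 0.50396421; N(d2) = 0.36499702
C = 25.4200 * 1.00000000 * 0.50396421 - 27.0800 * 0.99625702 * 0.36499702 = 2.9636

Answer: Price = 2.9636


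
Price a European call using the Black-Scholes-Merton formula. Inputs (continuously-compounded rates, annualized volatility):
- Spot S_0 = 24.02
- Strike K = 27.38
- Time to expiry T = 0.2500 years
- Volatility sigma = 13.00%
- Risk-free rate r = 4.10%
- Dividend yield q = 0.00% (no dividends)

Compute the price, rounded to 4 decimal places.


d1 = (ln(S/K) + (r - q + 0.5*sigma^2) * T) / (sigma * sqrt(T)) = -1.82405390
d2 = d1 - sigma * sqrt(T) = -1.88905390
exp(-rT) = 0.98980235; exp(-qT) = 1.00000000
C = S_0 * exp(-qT) * N(d1) - K * exp(-rT) * N(d2)
N(d1) = 0.03407196; N(d2) = 0.02944230
C = 24.0200 * 1.00000000 * 0.03407196 - 27.3800 * 0.98980235 * 0.02944230 = 0.0205

Answer: Price = 0.0205


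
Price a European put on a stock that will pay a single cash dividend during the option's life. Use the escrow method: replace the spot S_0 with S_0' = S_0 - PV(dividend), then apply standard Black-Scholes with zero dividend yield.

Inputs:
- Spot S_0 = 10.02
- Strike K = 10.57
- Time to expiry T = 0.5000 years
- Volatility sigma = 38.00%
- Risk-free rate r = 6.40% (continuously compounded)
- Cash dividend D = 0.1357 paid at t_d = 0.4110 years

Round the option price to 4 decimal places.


PV(D) = D * exp(-r * t_d) = 0.1357 * 0.97403894 = 0.13217708
S_0' = S_0 - PV(D) = 10.0200 - 0.13217708 = 9.88782292
d1 = (ln(S_0'/K) + (r + sigma^2/2)*T) / (sigma*sqrt(T)) = 0.00515143
d2 = d1 - sigma*sqrt(T) = -0.26354915
exp(-rT) = 0.96850658
N(-d1) = 0.49794489; N(-d2) = 0.60393633
P = K * exp(-rT) * N(-d2) - S_0' * N(-d1) = 10.5700 * 0.96850658 * 0.60393633 - 9.88782292 * 0.49794489 = 1.2590

Answer: Price = 1.2590


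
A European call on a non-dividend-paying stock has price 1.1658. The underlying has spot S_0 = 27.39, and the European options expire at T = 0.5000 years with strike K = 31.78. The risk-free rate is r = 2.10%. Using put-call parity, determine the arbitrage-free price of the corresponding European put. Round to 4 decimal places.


Put-call parity: C - P = S_0 * exp(-qT) - K * exp(-rT).
S_0 * exp(-qT) = 27.3900 * 1.00000000 = 27.39000000
K * exp(-rT) = 31.7800 * 0.98955493 = 31.44805576
P = C - S*exp(-qT) + K*exp(-rT)
P = 1.1658 - 27.39000000 + 31.44805576 = 5.2239

Answer: Put price = 5.2239


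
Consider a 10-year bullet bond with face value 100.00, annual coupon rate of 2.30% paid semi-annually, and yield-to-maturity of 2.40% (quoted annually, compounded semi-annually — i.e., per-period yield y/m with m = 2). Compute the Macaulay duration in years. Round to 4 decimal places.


Coupon per period c = face * coupon_rate / m = 1.150000
Periods per year m = 2; per-period yield y/m = 0.012000
Number of cashflows N = 20
Cashflows (t years, CF_t, discount factor 1/(1+y/m)^(m*t), PV):
  t = 0.5000: CF_t = 1.150000, DF = 0.988142, PV = 1.136364
  t = 1.0000: CF_t = 1.150000, DF = 0.976425, PV = 1.122889
  t = 1.5000: CF_t = 1.150000, DF = 0.964847, PV = 1.109574
  t = 2.0000: CF_t = 1.150000, DF = 0.953406, PV = 1.096417
  t = 2.5000: CF_t = 1.150000, DF = 0.942101, PV = 1.083416
  t = 3.0000: CF_t = 1.150000, DF = 0.930930, PV = 1.070569
  t = 3.5000: CF_t = 1.150000, DF = 0.919891, PV = 1.057875
  t = 4.0000: CF_t = 1.150000, DF = 0.908983, PV = 1.045331
  t = 4.5000: CF_t = 1.150000, DF = 0.898205, PV = 1.032936
  t = 5.0000: CF_t = 1.150000, DF = 0.887554, PV = 1.020687
  t = 5.5000: CF_t = 1.150000, DF = 0.877030, PV = 1.008584
  t = 6.0000: CF_t = 1.150000, DF = 0.866630, PV = 0.996625
  t = 6.5000: CF_t = 1.150000, DF = 0.856354, PV = 0.984807
  t = 7.0000: CF_t = 1.150000, DF = 0.846200, PV = 0.973130
  t = 7.5000: CF_t = 1.150000, DF = 0.836166, PV = 0.961590
  t = 8.0000: CF_t = 1.150000, DF = 0.826251, PV = 0.950188
  t = 8.5000: CF_t = 1.150000, DF = 0.816453, PV = 0.938921
  t = 9.0000: CF_t = 1.150000, DF = 0.806772, PV = 0.927788
  t = 9.5000: CF_t = 1.150000, DF = 0.797205, PV = 0.916786
  t = 10.0000: CF_t = 101.150000, DF = 0.787752, PV = 79.681158
Price P = sum_t PV_t = 99.115635
Macaulay numerator sum_t t * PV_t:
  t * PV_t at t = 0.5000: 0.568182
  t * PV_t at t = 1.0000: 1.122889
  t * PV_t at t = 1.5000: 1.664361
  t * PV_t at t = 2.0000: 2.192834
  t * PV_t at t = 2.5000: 2.708540
  t * PV_t at t = 3.0000: 3.211708
  t * PV_t at t = 3.5000: 3.702562
  t * PV_t at t = 4.0000: 4.181323
  t * PV_t at t = 4.5000: 4.648210
  t * PV_t at t = 5.0000: 5.103437
  t * PV_t at t = 5.5000: 5.547214
  t * PV_t at t = 6.0000: 5.979749
  t * PV_t at t = 6.5000: 6.401246
  t * PV_t at t = 7.0000: 6.811907
  t * PV_t at t = 7.5000: 7.211929
  t * PV_t at t = 8.0000: 7.601506
  t * PV_t at t = 8.5000: 7.980830
  t * PV_t at t = 9.0000: 8.350089
  t * PV_t at t = 9.5000: 8.709470
  t * PV_t at t = 10.0000: 796.811580
Macaulay duration D = (sum_t t * PV_t) / P = 890.509564 / 99.115635 = 8.984552

Answer: Macaulay duration = 8.9846 years


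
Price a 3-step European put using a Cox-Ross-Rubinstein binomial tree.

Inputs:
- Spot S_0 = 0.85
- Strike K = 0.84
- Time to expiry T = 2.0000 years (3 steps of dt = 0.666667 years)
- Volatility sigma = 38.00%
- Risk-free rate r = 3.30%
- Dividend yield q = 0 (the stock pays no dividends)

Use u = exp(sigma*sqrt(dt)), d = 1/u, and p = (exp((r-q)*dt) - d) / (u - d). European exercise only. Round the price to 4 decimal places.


Answer: Price = V(0,0) = 0.1570

Derivation:
dt = T/N = 0.666667
u = exp(sigma*sqrt(dt)) = 1.363792; d = 1/u = 0.733250
p = (exp((r-q)*dt) - d) / (u - d) = 0.458326
Discount per step: exp(-r*dt) = 0.978240
Stock lattice S(k, i) with i counting down-moves:
  k=0: S(0,0) = 0.8500
  k=1: S(1,0) = 1.1592; S(1,1) = 0.6233
  k=2: S(2,0) = 1.5809; S(2,1) = 0.8500; S(2,2) = 0.4570
  k=3: S(3,0) = 2.1561; S(3,1) = 1.1592; S(3,2) = 0.6233; S(3,3) = 0.3351
Terminal payoffs V(N, i) = max(K - S_T, 0):
  V(3,0) = 0.000000; V(3,1) = 0.000000; V(3,2) = 0.216738; V(3,3) = 0.504900
Backward induction: V(k, i) = exp(-r*dt) * [p * V(k+1, i) + (1-p) * V(k+1, i+1)].
  V(2,0) = exp(-r*dt) * [p*0.000000 + (1-p)*0.000000] = 0.000000
  V(2,1) = exp(-r*dt) * [p*0.000000 + (1-p)*0.216738] = 0.114846
  V(2,2) = exp(-r*dt) * [p*0.216738 + (1-p)*0.504900] = 0.364715
  V(1,0) = exp(-r*dt) * [p*0.000000 + (1-p)*0.114846] = 0.060856
  V(1,1) = exp(-r*dt) * [p*0.114846 + (1-p)*0.364715] = 0.244749
  V(0,0) = exp(-r*dt) * [p*0.060856 + (1-p)*0.244749] = 0.156974


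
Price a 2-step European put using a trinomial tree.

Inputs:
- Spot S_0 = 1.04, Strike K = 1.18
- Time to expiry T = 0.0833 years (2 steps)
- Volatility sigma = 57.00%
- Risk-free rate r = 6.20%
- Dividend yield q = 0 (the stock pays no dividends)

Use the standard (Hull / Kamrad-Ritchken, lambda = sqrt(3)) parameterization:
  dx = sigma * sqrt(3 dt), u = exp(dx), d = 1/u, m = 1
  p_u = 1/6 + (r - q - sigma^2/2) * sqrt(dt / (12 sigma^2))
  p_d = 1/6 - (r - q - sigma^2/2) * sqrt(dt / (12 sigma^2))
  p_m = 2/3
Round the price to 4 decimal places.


Answer: Price = V(0,0) = 0.1622

Derivation:
dt = T/N = 0.041650; dx = sigma*sqrt(3*dt) = 0.201485
u = exp(dx) = 1.223218; d = 1/u = 0.817516
p_u = 0.156284, p_m = 0.666667, p_d = 0.177049
Discount per step: exp(-r*dt) = 0.997421
Stock lattice S(k, j) with j the centered position index:
  k=0: S(0,+0) = 1.0400
  k=1: S(1,-1) = 0.8502; S(1,+0) = 1.0400; S(1,+1) = 1.2721
  k=2: S(2,-2) = 0.6951; S(2,-1) = 0.8502; S(2,+0) = 1.0400; S(2,+1) = 1.2721; S(2,+2) = 1.5561
Terminal payoffs V(N, j) = max(K - S_T, 0):
  V(2,-2) = 0.484935; V(2,-1) = 0.329784; V(2,+0) = 0.140000; V(2,+1) = 0.000000; V(2,+2) = 0.000000
Backward induction: V(k, j) = exp(-r*dt) * [p_u * V(k+1, j+1) + p_m * V(k+1, j) + p_d * V(k+1, j-1)]
  V(1,-1) = exp(-r*dt) * [p_u*0.140000 + p_m*0.329784 + p_d*0.484935] = 0.326748
  V(1,+0) = exp(-r*dt) * [p_u*0.000000 + p_m*0.140000 + p_d*0.329784] = 0.151330
  V(1,+1) = exp(-r*dt) * [p_u*0.000000 + p_m*0.000000 + p_d*0.140000] = 0.024723
  V(0,+0) = exp(-r*dt) * [p_u*0.024723 + p_m*0.151330 + p_d*0.326748] = 0.162181


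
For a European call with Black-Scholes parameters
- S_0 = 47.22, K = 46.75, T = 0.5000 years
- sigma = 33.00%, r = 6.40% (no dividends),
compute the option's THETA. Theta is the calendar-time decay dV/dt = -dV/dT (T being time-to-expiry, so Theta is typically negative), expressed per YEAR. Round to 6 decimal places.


d1 = 0.2966774749; d2 = 0.0633322371
phi(d1) = 0.3817660490; exp(-qT) = 1.0000000000; exp(-rT) = 0.9685065821
Theta = -S*exp(-qT)*phi(d1)*sigma/(2*sqrt(T)) - r*K*exp(-rT)*N(d2) + q*S*exp(-qT)*N(d1)
N(d1) = 0.6166436222; N(d2) = 0.5252490271; sqrt(T) = 0.7071067812
Term 1 = -47.2200 * 1.0000000000 * 0.3817660490 * 0.3300 / (2 * 0.7071067812) = -4.2065129294
Term 2 = -0.0640 * 46.7500 * 0.9685065821 * 0.5252490271 = -1.5220517628
Term 3 = 0 (no dividend yield, q = 0)
Theta = -4.2065129294 + (-1.5220517628) + (0.0000000000) = -5.728565

Answer: Theta = -5.728565


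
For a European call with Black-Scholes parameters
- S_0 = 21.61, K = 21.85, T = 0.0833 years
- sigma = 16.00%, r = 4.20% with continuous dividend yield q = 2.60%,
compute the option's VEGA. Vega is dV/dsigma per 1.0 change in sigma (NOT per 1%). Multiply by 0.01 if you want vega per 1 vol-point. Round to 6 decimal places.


Answer: Vega = 2.439693

Derivation:
d1 = -0.1872225827; d2 = -0.2334013658
phi(d1) = 0.3920112734; exp(-qT) = 0.9978365437; exp(-rT) = 0.9965075130
Vega = S * exp(-qT) * phi(d1) * sqrt(T) = 21.6100 * 0.9978365437 * 0.3920112734 * 0.2886173938 = 2.439693


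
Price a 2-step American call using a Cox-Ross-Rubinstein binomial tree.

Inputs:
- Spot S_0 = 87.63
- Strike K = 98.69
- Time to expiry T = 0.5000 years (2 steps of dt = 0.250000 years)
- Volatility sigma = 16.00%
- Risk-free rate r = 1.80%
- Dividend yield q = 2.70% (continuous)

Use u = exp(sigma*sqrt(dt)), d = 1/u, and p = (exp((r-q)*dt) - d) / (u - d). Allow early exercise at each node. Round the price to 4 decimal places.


Answer: Price = V(0,0) = 0.8919

Derivation:
dt = T/N = 0.250000
u = exp(sigma*sqrt(dt)) = 1.083287; d = 1/u = 0.923116
p = (exp((r-q)*dt) - d) / (u - d) = 0.465979
Discount per step: exp(-r*dt) = 0.995510
Stock lattice S(k, i) with i counting down-moves:
  k=0: S(0,0) = 87.6300
  k=1: S(1,0) = 94.9284; S(1,1) = 80.8927
  k=2: S(2,0) = 102.8348; S(2,1) = 87.6300; S(2,2) = 74.6734
Terminal payoffs V(N, i) = max(S_T - K, 0):
  V(2,0) = 4.144758; V(2,1) = 0.000000; V(2,2) = 0.000000
Backward induction: V(k, i) = exp(-r*dt) * [p * V(k+1, i) + (1-p) * V(k+1, i+1)]; then take max(V_cont, immediate exercise) for American.
  V(1,0) = exp(-r*dt) * [p*4.144758 + (1-p)*0.000000] = 1.922698; exercise = 0.000000; V(1,0) = max -> 1.922698
  V(1,1) = exp(-r*dt) * [p*0.000000 + (1-p)*0.000000] = 0.000000; exercise = 0.000000; V(1,1) = max -> 0.000000
  V(0,0) = exp(-r*dt) * [p*1.922698 + (1-p)*0.000000] = 0.891914; exercise = 0.000000; V(0,0) = max -> 0.891914


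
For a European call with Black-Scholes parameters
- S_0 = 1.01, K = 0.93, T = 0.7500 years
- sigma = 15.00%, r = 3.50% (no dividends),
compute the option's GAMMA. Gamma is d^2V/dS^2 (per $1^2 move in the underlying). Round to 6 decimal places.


Answer: Gamma = 2.023897

Derivation:
d1 = 0.9022716360; d2 = 0.7723678255
phi(d1) = 0.2655411165; exp(-qT) = 1.0000000000; exp(-rT) = 0.9740915363
Gamma = exp(-qT) * phi(d1) / (S * sigma * sqrt(T)) = 1.0000000000 * 0.2655411165 / (1.0100 * 0.1500 * 0.8660254038) = 2.023897


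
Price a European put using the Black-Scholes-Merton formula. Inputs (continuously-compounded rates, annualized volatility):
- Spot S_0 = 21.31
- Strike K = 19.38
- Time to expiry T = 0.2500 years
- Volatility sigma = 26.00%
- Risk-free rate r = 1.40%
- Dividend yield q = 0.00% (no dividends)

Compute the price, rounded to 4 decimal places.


Answer: Price = 0.3412

Derivation:
d1 = (ln(S/K) + (r - q + 0.5*sigma^2) * T) / (sigma * sqrt(T)) = 0.82219107
d2 = d1 - sigma * sqrt(T) = 0.69219107
exp(-rT) = 0.99650612; exp(-qT) = 1.00000000
P = K * exp(-rT) * N(-d2) - S_0 * exp(-qT) * N(-d1)
N(-d1) = 0.20548408; N(-d2) = 0.24440867
P = 19.3800 * 0.99650612 * 0.24440867 - 21.3100 * 1.00000000 * 0.20548408 = 0.3412


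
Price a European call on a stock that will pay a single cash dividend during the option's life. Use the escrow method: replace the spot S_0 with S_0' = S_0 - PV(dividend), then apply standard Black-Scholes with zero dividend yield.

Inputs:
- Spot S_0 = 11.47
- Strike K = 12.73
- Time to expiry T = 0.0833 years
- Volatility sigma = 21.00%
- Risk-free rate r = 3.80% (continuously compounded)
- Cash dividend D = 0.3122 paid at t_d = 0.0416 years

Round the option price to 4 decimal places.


PV(D) = D * exp(-r * t_d) = 0.3122 * 0.99842045 = 0.31170686
S_0' = S_0 - PV(D) = 11.4700 - 0.31170686 = 11.15829314
d1 = (ln(S_0'/K) + (r + sigma^2/2)*T) / (sigma*sqrt(T)) = -2.09168410
d2 = d1 - sigma*sqrt(T) = -2.15229376
exp(-rT) = 0.99683960
N(d1) = 0.01823339; N(d2) = 0.01568711
C = S_0' * N(d1) - K * exp(-rT) * N(d2) = 11.15829314 * 0.01823339 - 12.7300 * 0.99683960 * 0.01568711 = 0.0044

Answer: Price = 0.0044


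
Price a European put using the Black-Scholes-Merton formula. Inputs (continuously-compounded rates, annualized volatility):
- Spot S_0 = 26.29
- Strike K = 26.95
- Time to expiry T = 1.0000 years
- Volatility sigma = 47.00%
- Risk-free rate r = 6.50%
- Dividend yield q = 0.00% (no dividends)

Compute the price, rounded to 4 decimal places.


d1 = (ln(S/K) + (r - q + 0.5*sigma^2) * T) / (sigma * sqrt(T)) = 0.32054328
d2 = d1 - sigma * sqrt(T) = -0.14945672
exp(-rT) = 0.93706746; exp(-qT) = 1.00000000
P = K * exp(-rT) * N(-d2) - S_0 * exp(-qT) * N(-d1)
N(-d1) = 0.37427826; N(-d2) = 0.55940337
P = 26.9500 * 0.93706746 * 0.55940337 - 26.2900 * 1.00000000 * 0.37427826 = 4.2874

Answer: Price = 4.2874


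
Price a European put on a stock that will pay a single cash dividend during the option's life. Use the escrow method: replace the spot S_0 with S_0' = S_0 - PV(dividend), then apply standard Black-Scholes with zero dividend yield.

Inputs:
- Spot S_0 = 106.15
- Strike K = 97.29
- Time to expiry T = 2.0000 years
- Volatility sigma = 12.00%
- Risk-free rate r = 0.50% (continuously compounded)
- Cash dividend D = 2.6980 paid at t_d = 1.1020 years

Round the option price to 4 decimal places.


PV(D) = D * exp(-r * t_d) = 2.6980 * 0.99450515 = 2.68317490
S_0' = S_0 - PV(D) = 106.1500 - 2.68317490 = 103.46682510
d1 = (ln(S_0'/K) + (r + sigma^2/2)*T) / (sigma*sqrt(T)) = 0.50649365
d2 = d1 - sigma*sqrt(T) = 0.33678802
exp(-rT) = 0.99004983
N(-d1) = 0.30625507; N(-d2) = 0.36813835
P = K * exp(-rT) * N(-d2) - S_0' * N(-d1) = 97.2900 * 0.99004983 * 0.36813835 - 103.46682510 * 0.30625507 = 3.7726

Answer: Price = 3.7726


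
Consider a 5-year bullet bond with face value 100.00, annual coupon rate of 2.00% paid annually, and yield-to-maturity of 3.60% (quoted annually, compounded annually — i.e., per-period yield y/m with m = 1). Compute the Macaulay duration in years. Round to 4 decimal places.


Coupon per period c = face * coupon_rate / m = 2.000000
Periods per year m = 1; per-period yield y/m = 0.036000
Number of cashflows N = 5
Cashflows (t years, CF_t, discount factor 1/(1+y/m)^(m*t), PV):
  t = 1.0000: CF_t = 2.000000, DF = 0.965251, PV = 1.930502
  t = 2.0000: CF_t = 2.000000, DF = 0.931709, PV = 1.863419
  t = 3.0000: CF_t = 2.000000, DF = 0.899333, PV = 1.798667
  t = 4.0000: CF_t = 2.000000, DF = 0.868082, PV = 1.736165
  t = 5.0000: CF_t = 102.000000, DF = 0.837917, PV = 85.467578
Price P = sum_t PV_t = 92.796330
Macaulay numerator sum_t t * PV_t:
  t * PV_t at t = 1.0000: 1.930502
  t * PV_t at t = 2.0000: 3.726838
  t * PV_t at t = 3.0000: 5.396001
  t * PV_t at t = 4.0000: 6.944660
  t * PV_t at t = 5.0000: 427.337888
Macaulay duration D = (sum_t t * PV_t) / P = 445.335888 / 92.796330 = 4.799068

Answer: Macaulay duration = 4.7991 years
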